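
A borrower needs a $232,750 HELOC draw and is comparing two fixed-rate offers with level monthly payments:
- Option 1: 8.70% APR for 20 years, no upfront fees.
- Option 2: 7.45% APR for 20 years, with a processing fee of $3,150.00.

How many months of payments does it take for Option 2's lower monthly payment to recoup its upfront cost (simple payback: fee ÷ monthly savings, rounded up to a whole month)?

Option 1: at 8.70% the monthly rate is 0.0072500, so the payment is 232,750 × 0.0072500 / (1 − 1.0072500^−240) = $2,049.42.
Option 2: at 7.45% the monthly rate is 0.0062083, so the payment is 232,750 × 0.0062083 / (1 − 1.0062083^−240) = $1,867.91.
Monthly savings = $2,049.42 − $1,867.91 = $181.51.
Break-even = $3,150.00 / $181.51 = 17.35 → 18 months.

18 months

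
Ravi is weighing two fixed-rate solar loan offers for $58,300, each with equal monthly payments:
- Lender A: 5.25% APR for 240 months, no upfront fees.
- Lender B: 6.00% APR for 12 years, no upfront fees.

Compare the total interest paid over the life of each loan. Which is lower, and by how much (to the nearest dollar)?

Lender A: at 5.25% the monthly rate is 0.0043750, so the payment is 58,300 × 0.0043750 / (1 − 1.0043750^−240) = $392.85.
Total interest on Lender A = 240 × $392.85 − $58,300 = $35,984.00.
Lender B: monthly rate = 6%/12 = 0.0050000; payment = 58,300 × 0.0050000 / (1 − (1+0.0050000)^−144) = $568.92.
Total interest on Lender B = 144 × $568.92 − $58,300 = $23,624.48.
Lender B is lower by $12,359.52.

Lender B by $12,360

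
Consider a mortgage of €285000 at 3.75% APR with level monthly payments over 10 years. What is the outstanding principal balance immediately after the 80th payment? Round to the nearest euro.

€107,071

With monthly rate i = 3.75%/12 = 0.0031250, the balance after k of n payments is P · [(1+i)^n − (1+i)^k] / [(1+i)^n − 1].
(1+0.0031250)^120 = 1.45414090 and (1+0.0031250)^80 = 1.28352498, so the balance is 285,000 × (1.45414090 − 1.28352498) / (1.45414090 − 1) = €107,071.48.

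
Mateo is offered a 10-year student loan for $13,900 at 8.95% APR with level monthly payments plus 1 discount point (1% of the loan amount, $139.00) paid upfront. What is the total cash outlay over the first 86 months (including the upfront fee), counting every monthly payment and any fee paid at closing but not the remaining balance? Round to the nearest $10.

$15,250

Monthly rate = 8.95%/12 = 0.0074583; payment = 13,900 × 0.0074583 / (1 − (1+0.0074583)^−120) = $175.70.
Total outlay = 86 × $175.70 + $139.00 = $15,249.20.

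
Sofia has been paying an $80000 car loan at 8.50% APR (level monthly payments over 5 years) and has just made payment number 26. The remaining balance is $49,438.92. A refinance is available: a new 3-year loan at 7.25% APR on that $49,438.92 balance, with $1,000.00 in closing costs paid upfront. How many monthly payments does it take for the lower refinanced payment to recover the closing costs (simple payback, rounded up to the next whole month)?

10 months

Current payment = 80,000 × 8.5%/12 / (1 − (1+0.0070833)^−60) = $1,641.32.
Refinanced payment = 49,438.92 × 0.0060417 / (1 − (1+0.0060417)^−36) = $1,532.19.
Monthly savings = $1,641.32 − $1,532.19 = $109.13.
Break-even = $1,000.00 / $109.13 = 9.16 → 10 months.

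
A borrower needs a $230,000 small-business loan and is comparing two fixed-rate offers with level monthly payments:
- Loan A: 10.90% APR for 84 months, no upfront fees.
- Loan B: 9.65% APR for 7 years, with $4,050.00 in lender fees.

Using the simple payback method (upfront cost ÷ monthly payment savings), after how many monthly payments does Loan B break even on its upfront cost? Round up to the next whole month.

Loan A: at 10.90% the monthly rate is 0.0090833, so the payment is 230,000 × 0.0090833 / (1 − 1.0090833^−84) = $3,926.08.
Loan B: at 9.65% the monthly rate is 0.0080417, so the payment is 230,000 × 0.0080417 / (1 − 1.0080417^−84) = $3,776.81.
Monthly savings = $3,926.08 − $3,776.81 = $149.27.
Break-even = $4,050.00 / $149.27 = 27.13 → 28 months.

28 months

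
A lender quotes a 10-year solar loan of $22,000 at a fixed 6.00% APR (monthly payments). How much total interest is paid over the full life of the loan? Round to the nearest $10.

$7,310

At 6.00% the monthly rate is 0.0050000, so the payment is 22,000 × 0.0050000 / (1 − 1.0050000^−120) = $244.25.
Total paid = 120 × $244.25 = $29,310.00; interest = $29,310.00 − $22,000 = $7,310.00.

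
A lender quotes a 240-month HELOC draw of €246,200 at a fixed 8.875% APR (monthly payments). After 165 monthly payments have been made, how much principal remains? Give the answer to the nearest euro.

With monthly rate i = 8.875%/12 = 0.0073958, the balance after k of n payments is P · [(1+i)^n − (1+i)^k] / [(1+i)^n − 1].
(1+0.0073958)^240 = 5.86186834 and (1+0.0073958)^165 = 3.37306563, so the balance is 246,200 × (5.86186834 − 3.37306563) / (5.86186834 − 1) = €126,030.40.

€126,030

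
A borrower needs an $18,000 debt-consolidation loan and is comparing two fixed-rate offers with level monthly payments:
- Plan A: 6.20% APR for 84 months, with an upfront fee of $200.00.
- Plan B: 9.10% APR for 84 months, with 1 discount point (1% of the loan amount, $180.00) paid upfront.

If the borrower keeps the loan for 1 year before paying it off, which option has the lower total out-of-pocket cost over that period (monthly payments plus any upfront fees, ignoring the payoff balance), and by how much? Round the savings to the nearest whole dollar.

Plan A by $290

Plan A: at 6.20% the monthly rate is 0.0051667, so the payment is 18,000 × 0.0051667 / (1 − 1.0051667^−84) = $264.68.
Plan B: at 9.10% the monthly rate is 0.0075833, so the payment is 18,000 × 0.0075833 / (1 − 1.0075833^−84) = $290.52.
Over 12 months: Plan A costs 12 × $264.68 + $200.00 = $3,376.16; Plan B costs 12 × $290.52 + $180.00 = $3,666.24.
Plan A is cheaper by $3,666.24 − $3,376.16 = $290.08.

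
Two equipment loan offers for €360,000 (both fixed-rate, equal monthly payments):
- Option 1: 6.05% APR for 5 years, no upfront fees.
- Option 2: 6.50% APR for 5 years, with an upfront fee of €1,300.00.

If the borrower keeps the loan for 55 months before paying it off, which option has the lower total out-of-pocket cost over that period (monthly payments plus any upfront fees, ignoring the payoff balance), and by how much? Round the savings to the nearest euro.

Option 1 by €5,460

Option 1: monthly rate = 6.05%/12 = 0.0050417; payment = 360,000 × 0.0050417 / (1 − (1+0.0050417)^−60) = €6,968.18.
Option 2: monthly rate = 6.5%/12 = 0.0054167; payment = 360,000 × 0.0054167 / (1 − (1+0.0054167)^−60) = €7,043.81.
Over 55 months: Option 1 costs 55 × €6,968.18 = €383,249.90; Option 2 costs 55 × €7,043.81 + €1,300.00 = €388,709.55.
Option 1 is cheaper by €388,709.55 − €383,249.90 = €5,459.65.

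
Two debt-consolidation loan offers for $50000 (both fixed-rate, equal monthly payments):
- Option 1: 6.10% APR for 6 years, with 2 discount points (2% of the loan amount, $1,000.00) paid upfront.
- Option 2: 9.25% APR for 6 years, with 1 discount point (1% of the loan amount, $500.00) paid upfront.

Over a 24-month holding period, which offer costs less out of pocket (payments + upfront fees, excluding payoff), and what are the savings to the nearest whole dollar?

Option 1: monthly rate = 6.1%/12 = 0.0050833; payment = 50,000 × 0.0050833 / (1 − (1+0.0050833)^−72) = $831.01.
Option 2: monthly rate = 9.25%/12 = 0.0077083; payment = 50,000 × 0.0077083 / (1 − (1+0.0077083)^−72) = $907.49.
Over 24 months: Option 1 costs 24 × $831.01 + $1,000.00 = $20,944.24; Option 2 costs 24 × $907.49 + $500.00 = $22,279.76.
Option 1 is cheaper by $22,279.76 − $20,944.24 = $1,335.52.

Option 1 by $1,336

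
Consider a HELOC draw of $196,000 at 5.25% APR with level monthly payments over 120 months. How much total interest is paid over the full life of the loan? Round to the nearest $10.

$56,350

At 5.25% the monthly rate is 0.0043750, so the payment is 196,000 × 0.0043750 / (1 − 1.0043750^−120) = $2,102.92.
Total paid = 120 × $2,102.92 = $252,350.40; interest = $252,350.40 − $196,000 = $56,350.40.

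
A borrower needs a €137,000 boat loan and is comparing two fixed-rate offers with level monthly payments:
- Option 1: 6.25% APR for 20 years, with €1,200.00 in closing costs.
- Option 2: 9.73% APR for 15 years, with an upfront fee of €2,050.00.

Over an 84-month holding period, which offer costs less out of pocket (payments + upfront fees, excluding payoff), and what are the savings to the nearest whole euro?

Option 1 by €38,506

Option 1: at 6.25% the monthly rate is 0.0052083, so the payment is 137,000 × 0.0052083 / (1 − 1.0052083^−240) = €1,001.37.
Option 2: monthly rate = 9.73%/12 = 0.0081083; payment = 137,000 × 0.0081083 / (1 − (1+0.0081083)^−180) = €1,449.66.
Over 84 months: Option 1 costs 84 × €1,001.37 + €1,200.00 = €85,315.08; Option 2 costs 84 × €1,449.66 + €2,050.00 = €123,821.44.
Option 1 is cheaper by €123,821.44 − €85,315.08 = €38,506.36.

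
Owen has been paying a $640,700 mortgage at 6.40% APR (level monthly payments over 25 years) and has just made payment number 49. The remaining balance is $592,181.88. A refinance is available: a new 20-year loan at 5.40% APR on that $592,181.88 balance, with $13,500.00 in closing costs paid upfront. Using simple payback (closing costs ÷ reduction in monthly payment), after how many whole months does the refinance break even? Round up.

55 months

Current payment = 640,700 × 6.4%/12 / (1 − (1+0.0053333)^−300) = $4,286.10.
Refinanced payment = 592,181.88 × 0.0045000 / (1 − (1+0.0045000)^−240) = $4,040.17.
Monthly savings = $4,286.10 − $4,040.17 = $245.93.
Break-even = $13,500.00 / $245.93 = 54.89 → 55 months.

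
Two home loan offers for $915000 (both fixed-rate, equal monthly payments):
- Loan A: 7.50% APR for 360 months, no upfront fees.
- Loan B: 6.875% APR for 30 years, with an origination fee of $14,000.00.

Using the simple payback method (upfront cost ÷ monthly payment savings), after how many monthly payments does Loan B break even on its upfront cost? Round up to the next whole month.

37 months

Loan A: at 7.50% the monthly rate is 0.0062500, so the payment is 915,000 × 0.0062500 / (1 − 1.0062500^−360) = $6,397.81.
Loan B: at 6.875% the monthly rate is 0.0057292, so the payment is 915,000 × 0.0057292 / (1 − 1.0057292^−360) = $6,010.90.
Monthly savings = $6,397.81 − $6,010.90 = $386.91.
Break-even = $14,000.00 / $386.91 = 36.18 → 37 months.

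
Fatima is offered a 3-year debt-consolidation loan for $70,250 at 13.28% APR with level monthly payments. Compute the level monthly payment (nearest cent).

$2,376.49

At 13.28% the monthly rate is 0.0110667, so the payment is 70,250 × 0.0110667 / (1 − 1.0110667^−36) = $2,376.49.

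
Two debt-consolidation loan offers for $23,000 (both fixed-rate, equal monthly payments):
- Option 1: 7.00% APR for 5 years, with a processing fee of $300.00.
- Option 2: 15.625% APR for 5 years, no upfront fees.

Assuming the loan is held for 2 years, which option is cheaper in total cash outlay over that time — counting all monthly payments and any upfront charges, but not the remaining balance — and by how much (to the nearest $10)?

Option 1: at 7.00% the monthly rate is 0.0058333, so the payment is 23,000 × 0.0058333 / (1 − 1.0058333^−60) = $455.43.
Option 2: at 15.625% the monthly rate is 0.0130208, so the payment is 23,000 × 0.0130208 / (1 − 1.0130208^−60) = $554.74.
Over 24 months: Option 1 costs 24 × $455.43 + $300.00 = $11,230.32; Option 2 costs 24 × $554.74 = $13,313.76.
Option 1 is cheaper by $13,313.76 − $11,230.32 = $2,083.44.

Option 1 by $2,080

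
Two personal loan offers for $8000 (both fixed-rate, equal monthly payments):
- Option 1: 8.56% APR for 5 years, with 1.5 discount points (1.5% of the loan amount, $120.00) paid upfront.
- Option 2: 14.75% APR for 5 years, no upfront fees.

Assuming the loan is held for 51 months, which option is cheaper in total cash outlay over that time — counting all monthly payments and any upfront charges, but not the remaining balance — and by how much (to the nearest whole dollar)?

Option 1 by $1,150

Option 1: at 8.56% the monthly rate is 0.0071333, so the payment is 8,000 × 0.0071333 / (1 − 1.0071333^−60) = $164.36.
Option 2: monthly rate = 14.75%/12 = 0.0122917; payment = 8,000 × 0.0122917 / (1 − (1+0.0122917)^−60) = $189.27.
Over 51 months: Option 1 costs 51 × $164.36 + $120.00 = $8,502.36; Option 2 costs 51 × $189.27 = $9,652.77.
Option 1 is cheaper by $9,652.77 − $8,502.36 = $1,150.41.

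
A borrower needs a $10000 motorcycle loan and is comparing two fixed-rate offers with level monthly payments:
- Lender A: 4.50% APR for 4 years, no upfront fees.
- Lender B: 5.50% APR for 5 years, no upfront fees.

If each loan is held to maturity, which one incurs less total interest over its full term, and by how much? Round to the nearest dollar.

Lender A: at 4.50% the monthly rate is 0.0037500, so the payment is 10,000 × 0.0037500 / (1 − 1.0037500^−48) = $228.03.
Total interest on Lender A = 48 × $228.03 − $10,000 = $945.44.
Lender B: monthly rate = 5.5%/12 = 0.0045833; payment = 10,000 × 0.0045833 / (1 − (1+0.0045833)^−60) = $191.01.
Total interest on Lender B = 60 × $191.01 − $10,000 = $1,460.60.
Lender A is lower by $515.16.

Lender A by $515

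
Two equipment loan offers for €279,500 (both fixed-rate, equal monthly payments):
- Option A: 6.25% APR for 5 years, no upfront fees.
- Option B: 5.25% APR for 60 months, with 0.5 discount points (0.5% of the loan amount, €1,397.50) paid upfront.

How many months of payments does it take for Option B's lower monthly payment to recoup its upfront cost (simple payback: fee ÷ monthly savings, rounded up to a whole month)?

Option A: at 6.25% the monthly rate is 0.0052083, so the payment is 279,500 × 0.0052083 / (1 − 1.0052083^−60) = €5,436.07.
Option B: monthly rate = 5.25%/12 = 0.0043750; payment = 279,500 × 0.0043750 / (1 − (1+0.0043750)^−60) = €5,306.58.
Monthly savings = €5,436.07 − €5,306.58 = €129.49.
Break-even = €1,397.50 / €129.49 = 10.79 → 11 months.

11 months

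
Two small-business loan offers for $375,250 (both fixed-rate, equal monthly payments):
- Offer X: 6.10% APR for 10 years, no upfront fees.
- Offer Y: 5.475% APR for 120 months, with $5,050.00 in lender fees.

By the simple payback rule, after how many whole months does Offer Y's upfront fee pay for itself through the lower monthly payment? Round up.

Offer X: at 6.10% the monthly rate is 0.0050833, so the payment is 375,250 × 0.0050833 / (1 − 1.0050833^−120) = $4,184.91.
Offer Y: at 5.475% the monthly rate is 0.0045625, so the payment is 375,250 × 0.0045625 / (1 − 1.0045625^−120) = $4,067.80.
Monthly savings = $4,184.91 − $4,067.80 = $117.11.
Break-even = $5,050.00 / $117.11 = 43.12 → 44 months.

44 months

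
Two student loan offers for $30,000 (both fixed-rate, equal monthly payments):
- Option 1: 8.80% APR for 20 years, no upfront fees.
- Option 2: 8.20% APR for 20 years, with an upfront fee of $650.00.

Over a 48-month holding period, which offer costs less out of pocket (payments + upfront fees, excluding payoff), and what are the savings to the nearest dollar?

Option 1: monthly rate = 8.8%/12 = 0.0073333; payment = 30,000 × 0.0073333 / (1 − (1+0.0073333)^−240) = $266.07.
Option 2: monthly rate = 8.2%/12 = 0.0068333; payment = 30,000 × 0.0068333 / (1 − (1+0.0068333)^−240) = $254.68.
Over 48 months: Option 1 costs 48 × $266.07 = $12,771.36; Option 2 costs 48 × $254.68 + $650.00 = $12,874.64.
Option 1 is cheaper by $12,874.64 − $12,771.36 = $103.28.

Option 1 by $103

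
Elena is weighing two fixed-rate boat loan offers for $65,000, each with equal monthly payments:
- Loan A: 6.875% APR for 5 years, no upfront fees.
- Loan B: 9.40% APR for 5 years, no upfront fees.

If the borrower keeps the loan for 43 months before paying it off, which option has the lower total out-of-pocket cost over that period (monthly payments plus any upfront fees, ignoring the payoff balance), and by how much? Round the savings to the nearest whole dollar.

Loan A: monthly rate = 6.875%/12 = 0.0057292; payment = 65,000 × 0.0057292 / (1 − (1+0.0057292)^−60) = $1,283.25.
Loan B: monthly rate = 9.4%/12 = 0.0078333; payment = 65,000 × 0.0078333 / (1 − (1+0.0078333)^−60) = $1,361.95.
Over 43 months: Loan A costs 43 × $1,283.25 = $55,179.75; Loan B costs 43 × $1,361.95 = $58,563.85.
Loan A is cheaper by $58,563.85 − $55,179.75 = $3,384.10.

Loan A by $3,384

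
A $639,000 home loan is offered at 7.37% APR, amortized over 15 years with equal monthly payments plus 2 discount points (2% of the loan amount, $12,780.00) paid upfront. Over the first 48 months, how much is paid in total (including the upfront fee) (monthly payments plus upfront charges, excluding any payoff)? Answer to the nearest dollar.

Monthly rate = 7.37%/12 = 0.0061417; payment = 639,000 × 0.0061417 / (1 − (1+0.0061417)^−180) = $5,876.50.
Total outlay = 48 × $5,876.50 + $12,780.00 = $294,852.00.

$294,852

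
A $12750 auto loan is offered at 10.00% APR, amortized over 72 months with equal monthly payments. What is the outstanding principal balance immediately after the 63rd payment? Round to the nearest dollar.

With monthly rate i = 10%/12 = 0.0083333, the balance after k of n payments is P · [(1+i)^n − (1+i)^k] / [(1+i)^n − 1].
(1+0.0083333)^72 = 1.81759428 and (1+0.0083333)^63 = 1.68678538, so the balance is 12,750 × (1.81759428 − 1.68678538) / (1.81759428 − 1) = $2,039.90.

$2,040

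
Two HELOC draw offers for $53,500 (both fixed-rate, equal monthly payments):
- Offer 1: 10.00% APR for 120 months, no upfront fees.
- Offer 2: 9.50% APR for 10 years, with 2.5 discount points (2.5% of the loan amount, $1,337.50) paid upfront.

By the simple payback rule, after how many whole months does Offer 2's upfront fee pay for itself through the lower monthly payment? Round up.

Offer 1: at 10.00% the monthly rate is 0.0083333, so the payment is 53,500 × 0.0083333 / (1 − 1.0083333^−120) = $707.01.
Offer 2: monthly rate = 9.5%/12 = 0.0079167; payment = 53,500 × 0.0079167 / (1 − (1+0.0079167)^−120) = $692.28.
Monthly savings = $707.01 − $692.28 = $14.73.
Break-even = $1,337.50 / $14.73 = 90.80 → 91 months.

91 months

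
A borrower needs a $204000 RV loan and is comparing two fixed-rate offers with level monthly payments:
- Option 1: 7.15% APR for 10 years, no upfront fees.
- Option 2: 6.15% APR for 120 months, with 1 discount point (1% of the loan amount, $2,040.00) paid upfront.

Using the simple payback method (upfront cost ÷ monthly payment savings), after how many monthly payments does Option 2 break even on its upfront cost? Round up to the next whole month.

20 months

Option 1: monthly rate = 7.15%/12 = 0.0059583; payment = 204,000 × 0.0059583 / (1 − (1+0.0059583)^−120) = $2,384.41.
Option 2: monthly rate = 6.15%/12 = 0.0051250; payment = 204,000 × 0.0051250 / (1 − (1+0.0051250)^−120) = $2,280.22.
Monthly savings = $2,384.41 − $2,280.22 = $104.19.
Break-even = $2,040.00 / $104.19 = 19.58 → 20 months.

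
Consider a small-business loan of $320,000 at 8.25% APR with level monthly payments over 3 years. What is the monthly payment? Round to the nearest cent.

Monthly rate = 8.25%/12 = 0.0068750; payment = 320,000 × 0.0068750 / (1 − (1+0.0068750)^−36) = $10,064.58.

$10,064.58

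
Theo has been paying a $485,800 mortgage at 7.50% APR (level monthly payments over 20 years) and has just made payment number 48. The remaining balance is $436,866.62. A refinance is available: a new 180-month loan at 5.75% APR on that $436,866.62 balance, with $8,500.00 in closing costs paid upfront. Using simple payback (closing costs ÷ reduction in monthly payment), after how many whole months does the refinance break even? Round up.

Current payment = 485,800 × 7.5%/12 / (1 − (1+0.0062500)^−240) = $3,913.57.
Refinanced payment = 436,866.62 × 0.0047917 / (1 − (1+0.0047917)^−180) = $3,627.78.
Monthly savings = $3,913.57 − $3,627.78 = $285.79.
Break-even = $8,500.00 / $285.79 = 29.74 → 30 months.

30 months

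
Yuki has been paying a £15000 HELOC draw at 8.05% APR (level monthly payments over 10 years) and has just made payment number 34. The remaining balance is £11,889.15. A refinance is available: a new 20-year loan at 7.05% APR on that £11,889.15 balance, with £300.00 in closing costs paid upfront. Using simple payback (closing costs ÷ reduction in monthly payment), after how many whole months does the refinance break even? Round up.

Current payment = 15,000 × 8.05%/12 / (1 − (1+0.0067083)^−120) = £182.39.
Refinanced payment = 11,889.15 × 0.0058750 / (1 − (1+0.0058750)^−240) = £92.53.
Monthly savings = £182.39 − £92.53 = £89.86.
Break-even = £300.00 / £89.86 = 3.34 → 4 months.

4 months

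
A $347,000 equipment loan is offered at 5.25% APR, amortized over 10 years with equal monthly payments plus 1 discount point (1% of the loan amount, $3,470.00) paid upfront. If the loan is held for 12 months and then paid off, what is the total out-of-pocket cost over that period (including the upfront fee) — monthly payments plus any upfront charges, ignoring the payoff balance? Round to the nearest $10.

$48,150

At 5.25% the monthly rate is 0.0043750, so the payment is 347,000 × 0.0043750 / (1 − 1.0043750^−120) = $3,723.02.
Total outlay = 12 × $3,723.02 + $3,470.00 = $48,146.24.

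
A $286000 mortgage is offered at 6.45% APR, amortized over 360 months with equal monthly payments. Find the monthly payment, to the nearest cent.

At 6.45% the monthly rate is 0.0053750, so the payment is 286,000 × 0.0053750 / (1 − 1.0053750^−360) = $1,798.32.

$1,798.32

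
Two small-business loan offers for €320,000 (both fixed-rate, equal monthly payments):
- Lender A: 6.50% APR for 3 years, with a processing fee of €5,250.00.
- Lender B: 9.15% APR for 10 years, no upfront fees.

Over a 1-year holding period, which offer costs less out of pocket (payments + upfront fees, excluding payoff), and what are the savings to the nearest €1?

Lender B by €73,986

Lender A: at 6.50% the monthly rate is 0.0054167, so the payment is 320,000 × 0.0054167 / (1 − 1.0054167^−36) = €9,807.68.
Lender B: at 9.15% the monthly rate is 0.0076250, so the payment is 320,000 × 0.0076250 / (1 − 1.0076250^−120) = €4,079.65.
Over 12 months: Lender A costs 12 × €9,807.68 + €5,250.00 = €122,942.16; Lender B costs 12 × €4,079.65 = €48,955.80.
Lender B is cheaper by €122,942.16 − €48,955.80 = €73,986.36.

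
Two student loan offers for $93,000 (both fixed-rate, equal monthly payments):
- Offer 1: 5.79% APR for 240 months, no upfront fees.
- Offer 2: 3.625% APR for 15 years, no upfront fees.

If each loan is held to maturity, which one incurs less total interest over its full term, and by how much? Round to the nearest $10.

Offer 1: monthly rate = 5.79%/12 = 0.0048250; payment = 93,000 × 0.0048250 / (1 − (1+0.0048250)^−240) = $655.06.
Total interest on Offer 1 = 240 × $655.06 − $93,000 = $64,214.40.
Offer 2: monthly rate = 3.625%/12 = 0.0030208; payment = 93,000 × 0.0030208 / (1 − (1+0.0030208)^−180) = $670.56.
Total interest on Offer 2 = 180 × $670.56 − $93,000 = $27,700.80.
Offer 2 is lower by $36,513.60.

Offer 2 by $36,510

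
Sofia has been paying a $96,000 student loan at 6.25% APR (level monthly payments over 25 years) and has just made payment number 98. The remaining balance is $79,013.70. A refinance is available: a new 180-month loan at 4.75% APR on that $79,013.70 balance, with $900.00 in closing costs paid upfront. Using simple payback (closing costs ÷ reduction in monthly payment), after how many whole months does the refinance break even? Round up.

Current payment = 96,000 × 6.25%/12 / (1 − (1+0.0052083)^−300) = $633.28.
Refinanced payment = 79,013.70 × 0.0039583 / (1 − (1+0.0039583)^−180) = $614.59.
Monthly savings = $633.28 − $614.59 = $18.69.
Break-even = $900.00 / $18.69 = 48.15 → 49 months.

49 months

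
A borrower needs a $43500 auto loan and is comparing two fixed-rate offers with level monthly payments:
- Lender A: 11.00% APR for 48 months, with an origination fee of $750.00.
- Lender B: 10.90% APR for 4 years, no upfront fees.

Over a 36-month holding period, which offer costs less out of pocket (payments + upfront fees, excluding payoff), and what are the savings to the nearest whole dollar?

Lender A: at 11.00% the monthly rate is 0.0091667, so the payment is 43,500 × 0.0091667 / (1 − 1.0091667^−48) = $1,124.28.
Lender B: at 10.90% the monthly rate is 0.0090833, so the payment is 43,500 × 0.0090833 / (1 − 1.0090833^−48) = $1,122.17.
Over 36 months: Lender A costs 36 × $1,124.28 + $750.00 = $41,224.08; Lender B costs 36 × $1,122.17 = $40,398.12.
Lender B is cheaper by $41,224.08 − $40,398.12 = $825.96.

Lender B by $826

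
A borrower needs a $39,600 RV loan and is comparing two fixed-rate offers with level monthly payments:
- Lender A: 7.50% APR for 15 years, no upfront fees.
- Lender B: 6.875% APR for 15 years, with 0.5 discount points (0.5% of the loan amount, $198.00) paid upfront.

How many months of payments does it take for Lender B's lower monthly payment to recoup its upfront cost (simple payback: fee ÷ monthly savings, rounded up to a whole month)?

15 months

Lender A: at 7.50% the monthly rate is 0.0062500, so the payment is 39,600 × 0.0062500 / (1 − 1.0062500^−180) = $367.10.
Lender B: monthly rate = 6.875%/12 = 0.0057292; payment = 39,600 × 0.0057292 / (1 − (1+0.0057292)^−180) = $353.17.
Monthly savings = $367.10 − $353.17 = $13.93.
Break-even = $198.00 / $13.93 = 14.21 → 15 months.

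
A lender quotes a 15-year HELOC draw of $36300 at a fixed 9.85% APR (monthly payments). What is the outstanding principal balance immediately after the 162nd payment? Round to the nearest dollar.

With monthly rate i = 9.85%/12 = 0.0082083, the balance after k of n payments is P · [(1+i)^n − (1+i)^k] / [(1+i)^n − 1].
(1+0.0082083)^180 = 4.35562918 and (1+0.0082083)^162 = 3.75963608, so the balance is 36,300 × (4.35562918 − 3.75963608) / (4.35562918 − 1) = $6,447.24.

$6,447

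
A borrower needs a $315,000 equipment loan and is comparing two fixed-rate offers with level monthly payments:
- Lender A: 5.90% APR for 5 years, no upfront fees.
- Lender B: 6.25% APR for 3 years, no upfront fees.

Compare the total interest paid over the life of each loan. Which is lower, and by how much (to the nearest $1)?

Lender A: at 5.90% the monthly rate is 0.0049167, so the payment is 315,000 × 0.0049167 / (1 − 1.0049167^−60) = $6,075.20.
Total interest on Lender A = 60 × $6,075.20 − $315,000 = $49,512.00.
Lender B: monthly rate = 6.25%/12 = 0.0052083; payment = 315,000 × 0.0052083 / (1 − (1+0.0052083)^−36) = $9,618.63.
Total interest on Lender B = 36 × $9,618.63 − $315,000 = $31,270.68.
Lender B is lower by $18,241.32.

Lender B by $18,241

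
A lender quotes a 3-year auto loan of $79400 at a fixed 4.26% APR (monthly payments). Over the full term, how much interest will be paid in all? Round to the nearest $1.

At 4.26% the monthly rate is 0.0035500, so the payment is 79,400 × 0.0035500 / (1 − 1.0035500^−36) = $2,353.40.
Total paid = 36 × $2,353.40 = $84,722.40; interest = $84,722.40 − $79,400 = $5,322.40.

$5,322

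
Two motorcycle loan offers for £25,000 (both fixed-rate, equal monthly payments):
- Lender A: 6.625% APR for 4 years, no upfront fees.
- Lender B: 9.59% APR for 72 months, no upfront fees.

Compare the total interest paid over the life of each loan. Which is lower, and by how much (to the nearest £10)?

Lender A by £4,450

Lender A: monthly rate = 6.625%/12 = 0.0055208; payment = 25,000 × 0.0055208 / (1 − (1+0.0055208)^−48) = £594.32.
Total interest on Lender A = 48 × £594.32 − £25,000 = £3,527.36.
Lender B: monthly rate = 9.59%/12 = 0.0079917; payment = 25,000 × 0.0079917 / (1 − (1+0.0079917)^−72) = £457.99.
Total interest on Lender B = 72 × £457.99 − £25,000 = £7,975.28.
Lender A is lower by £4,447.92.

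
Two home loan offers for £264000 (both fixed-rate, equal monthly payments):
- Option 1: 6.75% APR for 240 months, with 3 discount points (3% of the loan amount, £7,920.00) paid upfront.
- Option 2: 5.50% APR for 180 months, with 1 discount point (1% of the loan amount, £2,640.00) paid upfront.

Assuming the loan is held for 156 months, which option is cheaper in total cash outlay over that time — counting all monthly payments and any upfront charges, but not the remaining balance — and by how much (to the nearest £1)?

Option 1: at 6.75% the monthly rate is 0.0056250, so the payment is 264,000 × 0.0056250 / (1 − 1.0056250^−240) = £2,007.36.
Option 2: at 5.50% the monthly rate is 0.0045833, so the payment is 264,000 × 0.0045833 / (1 − 1.0045833^−180) = £2,157.10.
Over 156 months: Option 1 costs 156 × £2,007.36 + £7,920.00 = £321,068.16; Option 2 costs 156 × £2,157.10 + £2,640.00 = £339,147.60.
Option 1 is cheaper by £339,147.60 − £321,068.16 = £18,079.44.

Option 1 by £18,079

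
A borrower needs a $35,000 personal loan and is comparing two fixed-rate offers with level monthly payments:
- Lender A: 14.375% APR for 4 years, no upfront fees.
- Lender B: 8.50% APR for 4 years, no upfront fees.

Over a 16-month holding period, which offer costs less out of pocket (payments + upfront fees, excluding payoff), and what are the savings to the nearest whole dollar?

Lender A: monthly rate = 14.375%/12 = 0.0119792; payment = 35,000 × 0.0119792 / (1 − (1+0.0119792)^−48) = $963.02.
Lender B: at 8.50% the monthly rate is 0.0070833, so the payment is 35,000 × 0.0070833 / (1 − 1.0070833^−48) = $862.69.
Over 16 months: Lender A costs 16 × $963.02 = $15,408.32; Lender B costs 16 × $862.69 = $13,803.04.
Lender B is cheaper by $15,408.32 − $13,803.04 = $1,605.28.

Lender B by $1,605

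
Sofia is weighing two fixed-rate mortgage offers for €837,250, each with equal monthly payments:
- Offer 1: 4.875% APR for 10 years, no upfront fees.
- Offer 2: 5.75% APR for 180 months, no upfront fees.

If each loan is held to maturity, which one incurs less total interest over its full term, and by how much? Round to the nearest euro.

Offer 1 by €191,957

Offer 1: monthly rate = 4.875%/12 = 0.0040625; payment = 837,250 × 0.0040625 / (1 − (1+0.0040625)^−120) = €8,829.27.
Total interest on Offer 1 = 120 × €8,829.27 − €837,250 = €222,262.40.
Offer 2: monthly rate = 5.75%/12 = 0.0047917; payment = 837,250 × 0.0047917 / (1 − (1+0.0047917)^−180) = €6,952.61.
Total interest on Offer 2 = 180 × €6,952.61 − €837,250 = €414,219.80.
Offer 1 is lower by €191,957.40.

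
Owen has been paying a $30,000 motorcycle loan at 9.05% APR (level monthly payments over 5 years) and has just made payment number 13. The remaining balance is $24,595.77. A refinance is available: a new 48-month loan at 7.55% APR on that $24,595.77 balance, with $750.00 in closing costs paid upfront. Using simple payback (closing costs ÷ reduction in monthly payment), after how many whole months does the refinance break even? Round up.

27 months

Current payment = 30,000 × 9.05%/12 / (1 − (1+0.0075417)^−60) = $623.48.
Refinanced payment = 24,595.77 × 0.0062917 / (1 − (1+0.0062917)^−48) = $595.27.
Monthly savings = $623.48 − $595.27 = $28.21.
Break-even = $750.00 / $28.21 = 26.59 → 27 months.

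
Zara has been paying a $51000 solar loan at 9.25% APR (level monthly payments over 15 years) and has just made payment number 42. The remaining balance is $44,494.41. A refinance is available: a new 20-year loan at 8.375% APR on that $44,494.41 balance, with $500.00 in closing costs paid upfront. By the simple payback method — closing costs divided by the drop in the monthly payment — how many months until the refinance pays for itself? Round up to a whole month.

4 months

Current payment = 51,000 × 9.25%/12 / (1 − (1+0.0077083)^−180) = $524.89.
Refinanced payment = 44,494.41 × 0.0069792 / (1 − (1+0.0069792)^−240) = $382.62.
Monthly savings = $524.89 − $382.62 = $142.27.
Break-even = $500.00 / $142.27 = 3.51 → 4 months.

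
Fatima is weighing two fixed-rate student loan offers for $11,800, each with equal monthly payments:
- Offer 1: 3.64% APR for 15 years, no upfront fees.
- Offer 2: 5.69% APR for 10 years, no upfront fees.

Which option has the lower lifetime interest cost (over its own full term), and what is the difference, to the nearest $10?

Offer 1 by $170

Offer 1: monthly rate = 3.64%/12 = 0.0030333; payment = 11,800 × 0.0030333 / (1 − (1+0.0030333)^−180) = $85.17.
Total interest on Offer 1 = 180 × $85.17 − $11,800 = $3,530.60.
Offer 2: at 5.69% the monthly rate is 0.0047417, so the payment is 11,800 × 0.0047417 / (1 − 1.0047417^−120) = $129.17.
Total interest on Offer 2 = 120 × $129.17 − $11,800 = $3,700.40.
Offer 1 is lower by $169.80.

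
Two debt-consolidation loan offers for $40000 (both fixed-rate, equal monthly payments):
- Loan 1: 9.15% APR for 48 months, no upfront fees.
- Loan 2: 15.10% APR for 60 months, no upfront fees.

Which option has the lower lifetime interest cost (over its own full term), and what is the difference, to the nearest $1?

Loan 1 by $9,306

Loan 1: at 9.15% the monthly rate is 0.0076250, so the payment is 40,000 × 0.0076250 / (1 − 1.0076250^−48) = $998.25.
Total interest on Loan 1 = 48 × $998.25 − $40,000 = $7,916.00.
Loan 2: monthly rate = 15.1%/12 = 0.0125833; payment = 40,000 × 0.0125833 / (1 − (1+0.0125833)^−60) = $953.70.
Total interest on Loan 2 = 60 × $953.70 − $40,000 = $17,222.00.
Loan 1 is lower by $9,306.00.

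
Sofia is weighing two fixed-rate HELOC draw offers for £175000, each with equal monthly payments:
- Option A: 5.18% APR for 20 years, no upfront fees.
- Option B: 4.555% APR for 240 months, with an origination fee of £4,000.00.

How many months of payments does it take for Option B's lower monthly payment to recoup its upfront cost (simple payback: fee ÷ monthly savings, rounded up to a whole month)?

Option A: at 5.18% the monthly rate is 0.0043167, so the payment is 175,000 × 0.0043167 / (1 − 1.0043167^−240) = £1,172.39.
Option B: at 4.555% the monthly rate is 0.0037958, so the payment is 175,000 × 0.0037958 / (1 − 1.0037958^−240) = £1,112.34.
Monthly savings = £1,172.39 − £1,112.34 = £60.05.
Break-even = £4,000.00 / £60.05 = 66.61 → 67 months.

67 months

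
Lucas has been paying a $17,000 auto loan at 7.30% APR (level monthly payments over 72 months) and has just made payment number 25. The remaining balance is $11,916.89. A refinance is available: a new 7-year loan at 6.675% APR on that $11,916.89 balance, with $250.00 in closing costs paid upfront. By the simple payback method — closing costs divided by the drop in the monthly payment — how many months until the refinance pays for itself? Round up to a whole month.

Current payment = 17,000 × 7.3%/12 / (1 − (1+0.0060833)^−72) = $292.29.
Refinanced payment = 11,916.89 × 0.0055625 / (1 − (1+0.0055625)^−84) = $177.97.
Monthly savings = $292.29 − $177.97 = $114.32.
Break-even = $250.00 / $114.32 = 2.19 → 3 months.

3 months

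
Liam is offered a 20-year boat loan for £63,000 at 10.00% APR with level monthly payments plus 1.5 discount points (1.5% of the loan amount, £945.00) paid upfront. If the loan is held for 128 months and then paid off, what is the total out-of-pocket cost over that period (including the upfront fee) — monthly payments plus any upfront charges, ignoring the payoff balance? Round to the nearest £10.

£78,760

At 10.00% the monthly rate is 0.0083333, so the payment is 63,000 × 0.0083333 / (1 − 1.0083333^−240) = £607.96.
Total outlay = 128 × £607.96 + £945.00 = £78,763.88.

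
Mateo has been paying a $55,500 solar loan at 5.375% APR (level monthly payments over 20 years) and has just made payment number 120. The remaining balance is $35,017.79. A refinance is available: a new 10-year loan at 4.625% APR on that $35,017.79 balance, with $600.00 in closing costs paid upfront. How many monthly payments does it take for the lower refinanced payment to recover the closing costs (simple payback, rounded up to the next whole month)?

Current payment = 55,500 × 5.375%/12 / (1 − (1+0.0044792)^−240) = $377.87.
Refinanced payment = 35,017.79 × 0.0038542 / (1 − (1+0.0038542)^−120) = $365.03.
Monthly savings = $377.87 − $365.03 = $12.84.
Break-even = $600.00 / $12.84 = 46.73 → 47 months.

47 months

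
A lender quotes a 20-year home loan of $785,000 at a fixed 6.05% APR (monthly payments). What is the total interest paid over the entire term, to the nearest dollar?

At 6.05% the monthly rate is 0.0050417, so the payment is 785,000 × 0.0050417 / (1 − 1.0050417^−240) = $5,646.65.
Total paid = 240 × $5,646.65 = $1,355,196.00; interest = $1,355,196.00 − $785,000 = $570,196.00.

$570,196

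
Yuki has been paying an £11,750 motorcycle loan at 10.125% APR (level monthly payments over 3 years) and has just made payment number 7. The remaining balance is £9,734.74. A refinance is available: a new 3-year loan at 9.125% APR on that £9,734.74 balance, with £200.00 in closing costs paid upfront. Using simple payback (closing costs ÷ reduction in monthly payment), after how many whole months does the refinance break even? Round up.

Current payment = 11,750 × 10.125%/12 / (1 − (1+0.0084375)^−36) = £379.83.
Refinanced payment = 9,734.74 × 0.0076042 / (1 − (1+0.0076042)^−36) = £310.13.
Monthly savings = £379.83 − £310.13 = £69.70.
Break-even = £200.00 / £69.70 = 2.87 → 3 months.

3 months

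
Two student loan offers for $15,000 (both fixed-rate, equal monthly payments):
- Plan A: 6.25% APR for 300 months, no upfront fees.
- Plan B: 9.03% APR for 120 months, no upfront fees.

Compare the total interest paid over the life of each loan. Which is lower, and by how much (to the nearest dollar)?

Plan A: at 6.25% the monthly rate is 0.0052083, so the payment is 15,000 × 0.0052083 / (1 − 1.0052083^−300) = $98.95.
Total interest on Plan A = 300 × $98.95 − $15,000 = $14,685.00.
Plan B: monthly rate = 9.03%/12 = 0.0075250; payment = 15,000 × 0.0075250 / (1 − (1+0.0075250)^−120) = $190.26.
Total interest on Plan B = 120 × $190.26 − $15,000 = $7,831.20.
Plan B is lower by $6,853.80.

Plan B by $6,854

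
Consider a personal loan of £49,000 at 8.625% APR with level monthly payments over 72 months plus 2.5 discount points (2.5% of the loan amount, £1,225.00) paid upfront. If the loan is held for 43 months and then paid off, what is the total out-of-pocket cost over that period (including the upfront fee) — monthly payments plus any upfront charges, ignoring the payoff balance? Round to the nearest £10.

£38,810

At 8.625% the monthly rate is 0.0071875, so the payment is 49,000 × 0.0071875 / (1 − 1.0071875^−72) = £874.16.
Total outlay = 43 × £874.16 + £1,225.00 = £38,813.88.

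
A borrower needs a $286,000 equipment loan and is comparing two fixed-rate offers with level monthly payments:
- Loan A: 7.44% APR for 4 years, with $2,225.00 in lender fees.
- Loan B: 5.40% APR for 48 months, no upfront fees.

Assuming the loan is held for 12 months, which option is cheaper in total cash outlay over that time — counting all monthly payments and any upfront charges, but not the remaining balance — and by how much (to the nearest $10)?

Loan A: monthly rate = 7.44%/12 = 0.0062000; payment = 286,000 × 0.0062000 / (1 − (1+0.0062000)^−48) = $6,907.16.
Loan B: monthly rate = 5.4%/12 = 0.0045000; payment = 286,000 × 0.0045000 / (1 − (1+0.0045000)^−48) = $6,638.33.
Over 12 months: Loan A costs 12 × $6,907.16 + $2,225.00 = $85,110.92; Loan B costs 12 × $6,638.33 = $79,659.96.
Loan B is cheaper by $85,110.92 − $79,659.96 = $5,450.96.

Loan B by $5,450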